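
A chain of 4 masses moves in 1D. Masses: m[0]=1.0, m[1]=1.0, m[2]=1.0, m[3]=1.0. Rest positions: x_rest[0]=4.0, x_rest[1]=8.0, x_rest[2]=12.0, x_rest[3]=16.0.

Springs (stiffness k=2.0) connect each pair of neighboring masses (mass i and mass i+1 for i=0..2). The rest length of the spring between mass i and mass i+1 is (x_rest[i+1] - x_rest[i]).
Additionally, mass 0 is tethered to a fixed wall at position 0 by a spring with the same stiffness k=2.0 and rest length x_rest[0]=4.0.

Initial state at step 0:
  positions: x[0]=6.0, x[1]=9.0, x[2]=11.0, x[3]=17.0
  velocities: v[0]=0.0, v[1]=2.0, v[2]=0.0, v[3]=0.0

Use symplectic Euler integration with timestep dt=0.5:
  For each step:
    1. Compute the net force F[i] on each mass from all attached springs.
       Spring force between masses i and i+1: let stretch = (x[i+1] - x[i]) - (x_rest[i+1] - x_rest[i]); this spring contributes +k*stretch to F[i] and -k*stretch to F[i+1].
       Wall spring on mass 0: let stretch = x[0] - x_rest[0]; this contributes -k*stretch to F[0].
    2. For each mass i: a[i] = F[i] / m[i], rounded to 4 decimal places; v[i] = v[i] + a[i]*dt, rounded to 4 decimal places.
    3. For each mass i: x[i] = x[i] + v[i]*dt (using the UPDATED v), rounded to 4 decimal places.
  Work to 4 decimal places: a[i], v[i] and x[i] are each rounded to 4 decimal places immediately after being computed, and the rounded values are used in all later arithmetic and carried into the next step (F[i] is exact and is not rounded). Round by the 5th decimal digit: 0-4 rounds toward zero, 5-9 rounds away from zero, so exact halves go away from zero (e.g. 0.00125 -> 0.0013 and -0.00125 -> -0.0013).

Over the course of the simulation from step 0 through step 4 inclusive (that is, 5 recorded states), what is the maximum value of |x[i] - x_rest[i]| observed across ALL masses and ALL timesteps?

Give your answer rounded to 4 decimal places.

Step 0: x=[6.0000 9.0000 11.0000 17.0000] v=[0.0000 2.0000 0.0000 0.0000]
Step 1: x=[4.5000 9.5000 13.0000 16.0000] v=[-3.0000 1.0000 4.0000 -2.0000]
Step 2: x=[3.2500 9.2500 14.7500 15.5000] v=[-2.5000 -0.5000 3.5000 -1.0000]
Step 3: x=[3.3750 8.7500 14.1250 16.6250] v=[0.2500 -1.0000 -1.2500 2.2500]
Step 4: x=[4.5000 8.2500 12.0625 18.5000] v=[2.2500 -1.0000 -4.1250 3.7500]
Max displacement = 2.7500

Answer: 2.7500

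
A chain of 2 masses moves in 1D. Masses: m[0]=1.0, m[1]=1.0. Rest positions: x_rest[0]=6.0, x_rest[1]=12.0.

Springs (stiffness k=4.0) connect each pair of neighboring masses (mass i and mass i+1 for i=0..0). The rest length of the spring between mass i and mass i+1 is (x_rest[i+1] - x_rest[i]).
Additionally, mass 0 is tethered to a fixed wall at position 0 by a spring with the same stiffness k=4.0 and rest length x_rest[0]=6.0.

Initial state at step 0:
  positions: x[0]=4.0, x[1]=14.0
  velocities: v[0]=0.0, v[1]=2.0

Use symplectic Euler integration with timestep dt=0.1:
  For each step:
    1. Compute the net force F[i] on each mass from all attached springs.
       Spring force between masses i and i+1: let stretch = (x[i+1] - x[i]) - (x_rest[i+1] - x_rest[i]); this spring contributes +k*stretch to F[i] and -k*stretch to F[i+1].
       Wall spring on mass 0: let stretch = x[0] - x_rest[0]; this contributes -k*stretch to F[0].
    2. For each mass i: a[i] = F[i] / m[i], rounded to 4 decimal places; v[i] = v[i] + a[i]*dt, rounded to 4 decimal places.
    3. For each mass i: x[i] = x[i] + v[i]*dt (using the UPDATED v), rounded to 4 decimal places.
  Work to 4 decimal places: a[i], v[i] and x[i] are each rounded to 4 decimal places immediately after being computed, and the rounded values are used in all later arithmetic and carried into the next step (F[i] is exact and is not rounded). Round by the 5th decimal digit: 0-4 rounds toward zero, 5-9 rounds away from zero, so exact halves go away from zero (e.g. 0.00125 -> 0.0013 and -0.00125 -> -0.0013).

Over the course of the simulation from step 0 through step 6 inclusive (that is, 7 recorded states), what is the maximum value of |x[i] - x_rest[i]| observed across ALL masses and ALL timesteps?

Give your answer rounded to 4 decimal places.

Answer: 2.0400

Derivation:
Step 0: x=[4.0000 14.0000] v=[0.0000 2.0000]
Step 1: x=[4.2400 14.0400] v=[2.4000 0.4000]
Step 2: x=[4.7024 13.9280] v=[4.6240 -1.1200]
Step 3: x=[5.3457 13.6870] v=[6.4333 -2.4102]
Step 4: x=[6.1089 13.3523] v=[7.6315 -3.3467]
Step 5: x=[6.9174 12.9679] v=[8.0853 -3.8441]
Step 6: x=[7.6913 12.5815] v=[7.7385 -3.8643]
Max displacement = 2.0400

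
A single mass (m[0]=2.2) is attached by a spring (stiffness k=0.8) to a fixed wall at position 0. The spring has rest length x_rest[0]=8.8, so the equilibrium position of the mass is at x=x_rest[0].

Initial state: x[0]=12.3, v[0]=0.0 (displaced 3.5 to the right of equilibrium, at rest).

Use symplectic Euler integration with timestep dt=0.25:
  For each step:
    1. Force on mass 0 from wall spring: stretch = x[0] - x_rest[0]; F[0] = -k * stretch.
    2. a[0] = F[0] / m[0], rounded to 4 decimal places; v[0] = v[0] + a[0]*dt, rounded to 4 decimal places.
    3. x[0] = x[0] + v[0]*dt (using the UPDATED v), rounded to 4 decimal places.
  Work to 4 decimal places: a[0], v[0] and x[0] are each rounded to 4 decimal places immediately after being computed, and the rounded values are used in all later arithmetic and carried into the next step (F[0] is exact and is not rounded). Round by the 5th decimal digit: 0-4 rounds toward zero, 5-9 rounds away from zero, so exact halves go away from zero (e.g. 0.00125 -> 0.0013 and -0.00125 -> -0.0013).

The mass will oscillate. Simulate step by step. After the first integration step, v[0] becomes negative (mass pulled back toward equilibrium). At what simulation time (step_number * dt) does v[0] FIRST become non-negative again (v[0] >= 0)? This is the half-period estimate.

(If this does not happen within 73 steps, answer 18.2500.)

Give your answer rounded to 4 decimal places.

Answer: 5.2500

Derivation:
Step 0: x=[12.3000] v=[0.0000]
Step 1: x=[12.2205] v=[-0.3182]
Step 2: x=[12.0632] v=[-0.6292]
Step 3: x=[11.8317] v=[-0.9259]
Step 4: x=[11.5313] v=[-1.2015]
Step 5: x=[11.1689] v=[-1.4498]
Step 6: x=[10.7526] v=[-1.6652]
Step 7: x=[10.2919] v=[-1.8427]
Step 8: x=[9.7973] v=[-1.9783]
Step 9: x=[9.2801] v=[-2.0690]
Step 10: x=[8.7519] v=[-2.1127]
Step 11: x=[8.2248] v=[-2.1083]
Step 12: x=[7.7108] v=[-2.0560]
Step 13: x=[7.2216] v=[-1.9570]
Step 14: x=[6.7682] v=[-1.8135]
Step 15: x=[6.3610] v=[-1.6288]
Step 16: x=[6.0092] v=[-1.4071]
Step 17: x=[5.7209] v=[-1.1534]
Step 18: x=[5.5025] v=[-0.8735]
Step 19: x=[5.3591] v=[-0.5737]
Step 20: x=[5.2939] v=[-0.2609]
Step 21: x=[5.3084] v=[0.0578]
First v>=0 after going negative at step 21, time=5.2500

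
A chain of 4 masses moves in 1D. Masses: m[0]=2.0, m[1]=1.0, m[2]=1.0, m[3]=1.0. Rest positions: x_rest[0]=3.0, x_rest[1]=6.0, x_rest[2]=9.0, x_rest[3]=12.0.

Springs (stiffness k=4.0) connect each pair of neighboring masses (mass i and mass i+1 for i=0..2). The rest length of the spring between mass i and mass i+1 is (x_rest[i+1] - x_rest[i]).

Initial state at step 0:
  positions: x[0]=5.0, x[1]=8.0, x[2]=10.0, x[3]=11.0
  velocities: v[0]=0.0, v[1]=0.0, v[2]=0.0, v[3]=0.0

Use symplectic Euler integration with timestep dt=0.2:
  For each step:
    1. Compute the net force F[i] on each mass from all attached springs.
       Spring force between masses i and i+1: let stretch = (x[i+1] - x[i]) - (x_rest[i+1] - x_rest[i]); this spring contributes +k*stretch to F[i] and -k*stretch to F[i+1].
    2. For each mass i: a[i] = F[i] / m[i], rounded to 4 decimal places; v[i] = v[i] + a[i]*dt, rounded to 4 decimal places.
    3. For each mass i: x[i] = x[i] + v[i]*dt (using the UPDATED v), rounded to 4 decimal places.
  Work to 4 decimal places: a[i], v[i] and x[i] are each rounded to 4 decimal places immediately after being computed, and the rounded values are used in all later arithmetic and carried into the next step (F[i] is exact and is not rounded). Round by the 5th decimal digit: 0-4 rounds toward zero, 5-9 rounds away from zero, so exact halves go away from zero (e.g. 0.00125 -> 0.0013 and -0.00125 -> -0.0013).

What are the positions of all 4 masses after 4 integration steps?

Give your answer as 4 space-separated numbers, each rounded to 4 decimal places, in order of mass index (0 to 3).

Step 0: x=[5.0000 8.0000 10.0000 11.0000] v=[0.0000 0.0000 0.0000 0.0000]
Step 1: x=[5.0000 7.8400 9.8400 11.3200] v=[0.0000 -0.8000 -0.8000 1.6000]
Step 2: x=[4.9872 7.5456 9.5968 11.8832] v=[-0.0640 -1.4720 -1.2160 2.8160]
Step 3: x=[4.9391 7.1700 9.3912 12.5606] v=[-0.2406 -1.8778 -1.0278 3.3869]
Step 4: x=[4.8295 6.7929 9.3374 13.2109] v=[-0.5482 -1.8856 -0.2692 3.2514]

Answer: 4.8295 6.7929 9.3374 13.2109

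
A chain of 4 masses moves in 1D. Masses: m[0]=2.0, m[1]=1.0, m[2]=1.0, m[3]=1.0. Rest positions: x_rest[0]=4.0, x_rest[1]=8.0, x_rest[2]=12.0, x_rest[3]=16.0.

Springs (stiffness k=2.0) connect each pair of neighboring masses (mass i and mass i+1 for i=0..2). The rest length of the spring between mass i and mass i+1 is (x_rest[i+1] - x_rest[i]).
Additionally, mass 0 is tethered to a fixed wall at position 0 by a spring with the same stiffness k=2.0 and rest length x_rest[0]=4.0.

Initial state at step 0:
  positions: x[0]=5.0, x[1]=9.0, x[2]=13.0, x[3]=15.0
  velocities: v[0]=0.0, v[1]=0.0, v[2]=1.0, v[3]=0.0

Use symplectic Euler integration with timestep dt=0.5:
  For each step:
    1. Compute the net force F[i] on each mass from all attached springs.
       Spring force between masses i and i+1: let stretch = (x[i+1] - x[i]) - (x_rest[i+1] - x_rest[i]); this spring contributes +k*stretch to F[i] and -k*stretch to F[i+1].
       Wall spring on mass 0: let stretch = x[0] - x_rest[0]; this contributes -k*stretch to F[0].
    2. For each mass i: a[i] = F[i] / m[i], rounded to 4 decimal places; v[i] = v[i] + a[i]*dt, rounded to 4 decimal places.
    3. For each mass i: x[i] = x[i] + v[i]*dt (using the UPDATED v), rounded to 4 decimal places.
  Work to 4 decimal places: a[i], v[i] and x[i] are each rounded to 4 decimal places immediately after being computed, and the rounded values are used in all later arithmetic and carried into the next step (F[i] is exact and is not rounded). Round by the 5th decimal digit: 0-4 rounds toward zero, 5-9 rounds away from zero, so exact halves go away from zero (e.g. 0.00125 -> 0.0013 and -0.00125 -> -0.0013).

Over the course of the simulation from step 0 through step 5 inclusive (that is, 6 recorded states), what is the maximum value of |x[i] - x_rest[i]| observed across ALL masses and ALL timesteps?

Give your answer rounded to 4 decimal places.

Answer: 1.8750

Derivation:
Step 0: x=[5.0000 9.0000 13.0000 15.0000] v=[0.0000 0.0000 1.0000 0.0000]
Step 1: x=[4.7500 9.0000 12.5000 16.0000] v=[-0.5000 0.0000 -1.0000 2.0000]
Step 2: x=[4.3750 8.6250 12.0000 17.2500] v=[-0.7500 -0.7500 -1.0000 2.5000]
Step 3: x=[3.9688 7.8125 12.4375 17.8750] v=[-0.8125 -1.6250 0.8750 1.2500]
Step 4: x=[3.5313 7.3907 13.2813 17.7813] v=[-0.8751 -0.8437 1.6875 -0.1875]
Step 5: x=[3.1758 7.9845 13.4298 17.4376] v=[-0.7111 1.1875 0.2969 -0.6875]
Max displacement = 1.8750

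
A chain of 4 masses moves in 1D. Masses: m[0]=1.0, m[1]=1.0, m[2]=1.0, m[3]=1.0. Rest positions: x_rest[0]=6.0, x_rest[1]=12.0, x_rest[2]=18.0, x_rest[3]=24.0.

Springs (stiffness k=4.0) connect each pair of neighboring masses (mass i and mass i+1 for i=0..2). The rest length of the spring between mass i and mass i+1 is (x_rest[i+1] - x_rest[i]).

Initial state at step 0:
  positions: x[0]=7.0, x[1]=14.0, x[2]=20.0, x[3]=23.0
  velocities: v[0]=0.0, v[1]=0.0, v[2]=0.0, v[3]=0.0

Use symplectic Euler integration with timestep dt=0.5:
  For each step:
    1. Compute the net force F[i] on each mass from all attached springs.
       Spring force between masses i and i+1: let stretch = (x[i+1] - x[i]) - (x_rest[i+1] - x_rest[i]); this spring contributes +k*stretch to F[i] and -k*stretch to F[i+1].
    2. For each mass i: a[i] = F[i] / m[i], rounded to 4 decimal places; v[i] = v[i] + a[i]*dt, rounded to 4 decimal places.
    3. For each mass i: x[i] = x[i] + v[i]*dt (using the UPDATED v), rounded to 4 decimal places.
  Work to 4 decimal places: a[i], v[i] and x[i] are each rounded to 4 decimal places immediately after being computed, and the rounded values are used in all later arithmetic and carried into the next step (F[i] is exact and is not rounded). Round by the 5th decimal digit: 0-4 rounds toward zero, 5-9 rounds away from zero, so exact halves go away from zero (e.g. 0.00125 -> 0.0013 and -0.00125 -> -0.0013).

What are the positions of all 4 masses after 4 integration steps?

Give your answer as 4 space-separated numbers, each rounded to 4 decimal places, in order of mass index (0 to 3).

Step 0: x=[7.0000 14.0000 20.0000 23.0000] v=[0.0000 0.0000 0.0000 0.0000]
Step 1: x=[8.0000 13.0000 17.0000 26.0000] v=[2.0000 -2.0000 -6.0000 6.0000]
Step 2: x=[8.0000 11.0000 19.0000 26.0000] v=[0.0000 -4.0000 4.0000 0.0000]
Step 3: x=[5.0000 14.0000 20.0000 25.0000] v=[-6.0000 6.0000 2.0000 -2.0000]
Step 4: x=[5.0000 14.0000 20.0000 25.0000] v=[0.0000 0.0000 0.0000 0.0000]

Answer: 5.0000 14.0000 20.0000 25.0000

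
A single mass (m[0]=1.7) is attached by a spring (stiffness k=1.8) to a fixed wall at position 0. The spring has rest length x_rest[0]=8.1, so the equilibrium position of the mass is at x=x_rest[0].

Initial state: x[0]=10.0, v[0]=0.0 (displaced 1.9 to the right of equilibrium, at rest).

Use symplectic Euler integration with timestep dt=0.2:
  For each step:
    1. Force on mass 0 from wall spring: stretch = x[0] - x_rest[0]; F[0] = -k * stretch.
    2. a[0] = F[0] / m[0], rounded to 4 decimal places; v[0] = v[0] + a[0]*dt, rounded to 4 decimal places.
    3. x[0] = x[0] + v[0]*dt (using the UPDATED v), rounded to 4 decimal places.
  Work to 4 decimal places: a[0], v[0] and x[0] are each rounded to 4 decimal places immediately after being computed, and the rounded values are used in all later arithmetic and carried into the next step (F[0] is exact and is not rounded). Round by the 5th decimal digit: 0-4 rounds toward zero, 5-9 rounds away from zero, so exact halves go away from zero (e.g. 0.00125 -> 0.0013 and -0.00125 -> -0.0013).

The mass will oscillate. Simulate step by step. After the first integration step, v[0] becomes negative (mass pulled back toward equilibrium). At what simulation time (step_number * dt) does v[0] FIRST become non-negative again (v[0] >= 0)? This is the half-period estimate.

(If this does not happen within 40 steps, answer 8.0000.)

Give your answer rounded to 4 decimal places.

Step 0: x=[10.0000] v=[0.0000]
Step 1: x=[9.9195] v=[-0.4024]
Step 2: x=[9.7620] v=[-0.7877]
Step 3: x=[9.5341] v=[-1.1397]
Step 4: x=[9.2454] v=[-1.4434]
Step 5: x=[8.9082] v=[-1.6860]
Step 6: x=[8.5368] v=[-1.8571]
Step 7: x=[8.1469] v=[-1.9496]
Step 8: x=[7.7550] v=[-1.9595]
Step 9: x=[7.3777] v=[-1.8864]
Step 10: x=[7.0310] v=[-1.7334]
Step 11: x=[6.7296] v=[-1.5070]
Step 12: x=[6.4862] v=[-1.2168]
Step 13: x=[6.3112] v=[-0.8751]
Step 14: x=[6.2119] v=[-0.4963]
Step 15: x=[6.1926] v=[-0.0965]
Step 16: x=[6.2541] v=[0.3074]
First v>=0 after going negative at step 16, time=3.2000

Answer: 3.2000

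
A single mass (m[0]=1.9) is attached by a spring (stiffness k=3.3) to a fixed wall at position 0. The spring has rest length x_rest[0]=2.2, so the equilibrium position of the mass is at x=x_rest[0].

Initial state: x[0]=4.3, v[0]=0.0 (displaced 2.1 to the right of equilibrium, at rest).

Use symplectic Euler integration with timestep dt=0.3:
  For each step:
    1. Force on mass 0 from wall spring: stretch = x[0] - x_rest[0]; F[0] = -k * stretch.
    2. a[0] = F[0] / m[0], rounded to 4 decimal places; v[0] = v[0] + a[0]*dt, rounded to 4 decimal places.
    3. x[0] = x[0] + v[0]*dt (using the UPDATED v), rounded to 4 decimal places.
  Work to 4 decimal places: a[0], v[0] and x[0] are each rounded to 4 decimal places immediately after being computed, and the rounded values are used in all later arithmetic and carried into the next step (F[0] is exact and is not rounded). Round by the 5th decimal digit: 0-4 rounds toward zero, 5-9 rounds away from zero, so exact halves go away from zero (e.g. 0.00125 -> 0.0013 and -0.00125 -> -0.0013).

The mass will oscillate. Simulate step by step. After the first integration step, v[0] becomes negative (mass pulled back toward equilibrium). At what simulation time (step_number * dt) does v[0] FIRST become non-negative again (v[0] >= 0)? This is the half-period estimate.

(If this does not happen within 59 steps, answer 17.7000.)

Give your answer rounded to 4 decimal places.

Step 0: x=[4.3000] v=[0.0000]
Step 1: x=[3.9717] v=[-1.0942]
Step 2: x=[3.3665] v=[-2.0174]
Step 3: x=[2.5789] v=[-2.6252]
Step 4: x=[1.7321] v=[-2.8226]
Step 5: x=[0.9585] v=[-2.5788]
Step 6: x=[0.3789] v=[-1.9319]
Step 7: x=[0.0840] v=[-0.9830]
Step 8: x=[0.1199] v=[0.1196]
First v>=0 after going negative at step 8, time=2.4000

Answer: 2.4000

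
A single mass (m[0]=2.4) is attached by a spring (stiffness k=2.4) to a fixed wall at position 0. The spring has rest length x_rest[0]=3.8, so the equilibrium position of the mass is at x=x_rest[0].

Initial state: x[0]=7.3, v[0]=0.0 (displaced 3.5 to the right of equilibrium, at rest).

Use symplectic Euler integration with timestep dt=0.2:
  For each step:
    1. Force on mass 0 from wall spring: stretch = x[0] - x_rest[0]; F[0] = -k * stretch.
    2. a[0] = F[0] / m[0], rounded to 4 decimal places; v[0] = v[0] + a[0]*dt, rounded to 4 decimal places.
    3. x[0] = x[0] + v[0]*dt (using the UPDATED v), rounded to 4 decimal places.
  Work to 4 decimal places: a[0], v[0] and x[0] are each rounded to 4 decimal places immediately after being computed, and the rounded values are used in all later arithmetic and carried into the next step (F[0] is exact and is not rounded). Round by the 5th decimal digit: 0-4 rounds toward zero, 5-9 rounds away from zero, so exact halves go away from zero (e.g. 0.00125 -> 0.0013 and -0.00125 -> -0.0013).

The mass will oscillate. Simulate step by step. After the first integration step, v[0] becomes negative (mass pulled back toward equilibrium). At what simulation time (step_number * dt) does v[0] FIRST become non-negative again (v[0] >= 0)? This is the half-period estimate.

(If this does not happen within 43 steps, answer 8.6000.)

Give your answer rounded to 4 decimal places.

Step 0: x=[7.3000] v=[0.0000]
Step 1: x=[7.1600] v=[-0.7000]
Step 2: x=[6.8856] v=[-1.3720]
Step 3: x=[6.4878] v=[-1.9891]
Step 4: x=[5.9825] v=[-2.5267]
Step 5: x=[5.3899] v=[-2.9632]
Step 6: x=[4.7337] v=[-3.2812]
Step 7: x=[4.0401] v=[-3.4679]
Step 8: x=[3.3369] v=[-3.5159]
Step 9: x=[2.6522] v=[-3.4233]
Step 10: x=[2.0135] v=[-3.1937]
Step 11: x=[1.4462] v=[-2.8364]
Step 12: x=[0.9731] v=[-2.3656]
Step 13: x=[0.6131] v=[-1.8002]
Step 14: x=[0.3805] v=[-1.1628]
Step 15: x=[0.2847] v=[-0.4789]
Step 16: x=[0.3295] v=[0.2242]
First v>=0 after going negative at step 16, time=3.2000

Answer: 3.2000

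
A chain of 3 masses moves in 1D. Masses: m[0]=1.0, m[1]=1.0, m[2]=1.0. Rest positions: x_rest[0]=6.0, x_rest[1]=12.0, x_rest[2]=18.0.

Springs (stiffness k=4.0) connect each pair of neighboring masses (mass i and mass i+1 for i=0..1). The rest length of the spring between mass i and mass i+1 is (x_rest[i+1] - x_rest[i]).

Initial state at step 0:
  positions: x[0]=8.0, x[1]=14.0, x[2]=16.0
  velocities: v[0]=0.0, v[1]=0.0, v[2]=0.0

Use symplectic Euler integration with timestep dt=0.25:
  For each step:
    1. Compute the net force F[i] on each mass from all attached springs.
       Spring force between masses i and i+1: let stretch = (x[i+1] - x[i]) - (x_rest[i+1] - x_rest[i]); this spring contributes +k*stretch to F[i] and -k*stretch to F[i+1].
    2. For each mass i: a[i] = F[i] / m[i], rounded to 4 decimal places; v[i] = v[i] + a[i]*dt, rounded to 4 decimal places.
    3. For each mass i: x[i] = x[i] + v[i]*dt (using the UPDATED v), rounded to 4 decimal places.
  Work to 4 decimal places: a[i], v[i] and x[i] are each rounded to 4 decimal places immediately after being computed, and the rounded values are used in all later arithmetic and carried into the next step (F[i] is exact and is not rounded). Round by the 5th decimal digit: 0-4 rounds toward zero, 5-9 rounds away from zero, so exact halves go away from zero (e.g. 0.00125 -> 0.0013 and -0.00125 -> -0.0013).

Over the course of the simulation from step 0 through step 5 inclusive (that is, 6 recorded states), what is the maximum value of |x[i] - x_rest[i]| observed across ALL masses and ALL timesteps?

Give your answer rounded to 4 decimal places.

Answer: 2.4688

Derivation:
Step 0: x=[8.0000 14.0000 16.0000] v=[0.0000 0.0000 0.0000]
Step 1: x=[8.0000 13.0000 17.0000] v=[0.0000 -4.0000 4.0000]
Step 2: x=[7.7500 11.7500 18.5000] v=[-1.0000 -5.0000 6.0000]
Step 3: x=[7.0000 11.1875 19.8125] v=[-3.0000 -2.2500 5.2500]
Step 4: x=[5.7969 11.7344 20.4688] v=[-4.8125 2.1875 2.6250]
Step 5: x=[4.5782 12.9805 20.4415] v=[-4.8750 4.9844 -0.1094]
Max displacement = 2.4688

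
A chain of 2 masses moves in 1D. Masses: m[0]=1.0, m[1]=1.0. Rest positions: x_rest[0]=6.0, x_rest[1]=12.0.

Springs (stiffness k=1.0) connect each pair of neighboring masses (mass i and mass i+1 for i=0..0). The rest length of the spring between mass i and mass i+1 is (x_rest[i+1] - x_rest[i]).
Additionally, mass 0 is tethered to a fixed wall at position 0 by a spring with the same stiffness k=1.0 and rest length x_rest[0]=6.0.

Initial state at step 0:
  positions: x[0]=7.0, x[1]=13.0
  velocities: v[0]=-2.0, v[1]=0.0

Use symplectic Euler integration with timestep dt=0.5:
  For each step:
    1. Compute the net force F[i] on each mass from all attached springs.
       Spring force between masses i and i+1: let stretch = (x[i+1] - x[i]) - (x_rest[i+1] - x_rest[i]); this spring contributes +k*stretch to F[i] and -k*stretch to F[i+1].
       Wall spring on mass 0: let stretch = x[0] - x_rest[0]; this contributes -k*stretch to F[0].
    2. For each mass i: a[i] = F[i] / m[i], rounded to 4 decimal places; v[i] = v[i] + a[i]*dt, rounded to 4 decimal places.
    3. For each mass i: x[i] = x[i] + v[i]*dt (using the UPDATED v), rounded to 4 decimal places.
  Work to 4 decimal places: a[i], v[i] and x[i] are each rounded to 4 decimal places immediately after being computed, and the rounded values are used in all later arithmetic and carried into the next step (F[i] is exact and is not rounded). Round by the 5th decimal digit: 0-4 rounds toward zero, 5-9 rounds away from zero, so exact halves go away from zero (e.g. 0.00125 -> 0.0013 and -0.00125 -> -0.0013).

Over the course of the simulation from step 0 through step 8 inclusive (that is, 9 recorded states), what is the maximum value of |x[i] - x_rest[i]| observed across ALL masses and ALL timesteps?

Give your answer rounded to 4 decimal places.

Step 0: x=[7.0000 13.0000] v=[-2.0000 0.0000]
Step 1: x=[5.7500 13.0000] v=[-2.5000 0.0000]
Step 2: x=[4.8750 12.6875] v=[-1.7500 -0.6250]
Step 3: x=[4.7344 11.9219] v=[-0.2813 -1.5313]
Step 4: x=[5.2071 10.8594] v=[0.9453 -2.1251]
Step 5: x=[5.7911 9.8838] v=[1.1679 -1.9513]
Step 6: x=[5.9505 9.3850] v=[0.3187 -0.9977]
Step 7: x=[5.4809 9.5276] v=[-0.9393 0.2851]
Step 8: x=[4.6527 10.1585] v=[-1.6564 1.2618]
Max displacement = 2.6150

Answer: 2.6150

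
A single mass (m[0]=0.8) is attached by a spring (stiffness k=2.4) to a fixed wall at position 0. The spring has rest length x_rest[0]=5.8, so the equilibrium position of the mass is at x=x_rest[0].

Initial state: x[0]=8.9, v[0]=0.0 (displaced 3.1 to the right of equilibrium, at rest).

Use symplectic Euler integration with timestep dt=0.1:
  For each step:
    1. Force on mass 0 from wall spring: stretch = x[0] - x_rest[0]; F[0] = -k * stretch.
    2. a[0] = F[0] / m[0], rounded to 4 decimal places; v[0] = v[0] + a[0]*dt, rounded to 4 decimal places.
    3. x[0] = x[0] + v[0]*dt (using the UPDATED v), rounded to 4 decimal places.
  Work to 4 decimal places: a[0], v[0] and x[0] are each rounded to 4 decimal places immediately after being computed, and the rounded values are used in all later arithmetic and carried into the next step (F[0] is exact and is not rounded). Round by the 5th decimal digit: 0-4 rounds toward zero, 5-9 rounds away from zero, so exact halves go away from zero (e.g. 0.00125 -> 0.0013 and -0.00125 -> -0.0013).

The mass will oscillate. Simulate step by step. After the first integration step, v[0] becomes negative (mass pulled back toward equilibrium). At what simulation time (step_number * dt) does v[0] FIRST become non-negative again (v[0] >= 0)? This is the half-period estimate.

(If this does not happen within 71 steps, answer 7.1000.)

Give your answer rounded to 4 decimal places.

Step 0: x=[8.9000] v=[0.0000]
Step 1: x=[8.8070] v=[-0.9300]
Step 2: x=[8.6238] v=[-1.8321]
Step 3: x=[8.3559] v=[-2.6792]
Step 4: x=[8.0113] v=[-3.4460]
Step 5: x=[7.6004] v=[-4.1094]
Step 6: x=[7.1355] v=[-4.6495]
Step 7: x=[6.6305] v=[-5.0502]
Step 8: x=[6.1006] v=[-5.2994]
Step 9: x=[5.5616] v=[-5.3896]
Step 10: x=[5.0298] v=[-5.3181]
Step 11: x=[4.5211] v=[-5.0870]
Step 12: x=[4.0508] v=[-4.7033]
Step 13: x=[3.6330] v=[-4.1785]
Step 14: x=[3.2802] v=[-3.5284]
Step 15: x=[3.0030] v=[-2.7725]
Step 16: x=[2.8097] v=[-1.9334]
Step 17: x=[2.7061] v=[-1.0363]
Step 18: x=[2.6953] v=[-0.1081]
Step 19: x=[2.7776] v=[0.8233]
First v>=0 after going negative at step 19, time=1.9000

Answer: 1.9000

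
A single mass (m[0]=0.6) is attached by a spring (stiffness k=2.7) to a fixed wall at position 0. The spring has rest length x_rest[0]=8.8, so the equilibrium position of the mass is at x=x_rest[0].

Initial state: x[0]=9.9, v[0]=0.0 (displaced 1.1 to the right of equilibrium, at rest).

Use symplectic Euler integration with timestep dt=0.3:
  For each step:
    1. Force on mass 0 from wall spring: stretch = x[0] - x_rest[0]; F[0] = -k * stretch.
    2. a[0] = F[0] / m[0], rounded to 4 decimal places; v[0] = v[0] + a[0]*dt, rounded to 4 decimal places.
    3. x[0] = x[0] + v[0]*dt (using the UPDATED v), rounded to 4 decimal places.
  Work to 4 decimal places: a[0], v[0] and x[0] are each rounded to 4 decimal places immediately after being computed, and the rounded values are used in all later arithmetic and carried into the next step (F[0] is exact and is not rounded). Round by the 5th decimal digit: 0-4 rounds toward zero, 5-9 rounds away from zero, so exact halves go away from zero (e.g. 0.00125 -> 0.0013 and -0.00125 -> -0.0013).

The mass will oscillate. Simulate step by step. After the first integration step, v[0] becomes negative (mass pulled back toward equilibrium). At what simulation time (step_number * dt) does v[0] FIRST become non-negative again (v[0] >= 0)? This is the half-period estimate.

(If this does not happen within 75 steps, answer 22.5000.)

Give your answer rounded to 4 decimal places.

Answer: 1.5000

Derivation:
Step 0: x=[9.9000] v=[0.0000]
Step 1: x=[9.4545] v=[-1.4850]
Step 2: x=[8.7439] v=[-2.3686]
Step 3: x=[8.0560] v=[-2.2929]
Step 4: x=[7.6695] v=[-1.2885]
Step 5: x=[7.7408] v=[0.2377]
First v>=0 after going negative at step 5, time=1.5000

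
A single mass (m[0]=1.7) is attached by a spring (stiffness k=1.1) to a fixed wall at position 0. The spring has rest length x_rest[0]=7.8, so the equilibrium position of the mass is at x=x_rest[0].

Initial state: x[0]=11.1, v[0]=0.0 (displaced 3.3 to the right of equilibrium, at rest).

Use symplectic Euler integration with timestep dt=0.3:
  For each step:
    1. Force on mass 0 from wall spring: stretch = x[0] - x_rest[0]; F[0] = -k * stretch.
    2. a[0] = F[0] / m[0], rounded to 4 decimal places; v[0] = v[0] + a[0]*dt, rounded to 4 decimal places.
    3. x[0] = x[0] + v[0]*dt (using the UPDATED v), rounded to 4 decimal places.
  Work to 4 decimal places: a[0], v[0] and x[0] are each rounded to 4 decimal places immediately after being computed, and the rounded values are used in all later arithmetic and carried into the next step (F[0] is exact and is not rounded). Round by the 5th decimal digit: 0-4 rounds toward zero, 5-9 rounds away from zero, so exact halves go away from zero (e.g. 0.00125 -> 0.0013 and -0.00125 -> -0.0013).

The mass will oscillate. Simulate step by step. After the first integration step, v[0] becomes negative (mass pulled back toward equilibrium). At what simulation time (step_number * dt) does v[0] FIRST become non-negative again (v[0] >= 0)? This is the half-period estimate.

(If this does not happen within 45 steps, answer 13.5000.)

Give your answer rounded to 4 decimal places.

Step 0: x=[11.1000] v=[0.0000]
Step 1: x=[10.9078] v=[-0.6406]
Step 2: x=[10.5346] v=[-1.2439]
Step 3: x=[10.0022] v=[-1.7747]
Step 4: x=[9.3415] v=[-2.2022]
Step 5: x=[8.5911] v=[-2.5014]
Step 6: x=[7.7946] v=[-2.6550]
Step 7: x=[6.9984] v=[-2.6540]
Step 8: x=[6.2489] v=[-2.4984]
Step 9: x=[5.5897] v=[-2.1973]
Step 10: x=[5.0592] v=[-1.7682]
Step 11: x=[4.6883] v=[-1.2362]
Step 12: x=[4.4986] v=[-0.6322]
Step 13: x=[4.5012] v=[0.0087]
First v>=0 after going negative at step 13, time=3.9000

Answer: 3.9000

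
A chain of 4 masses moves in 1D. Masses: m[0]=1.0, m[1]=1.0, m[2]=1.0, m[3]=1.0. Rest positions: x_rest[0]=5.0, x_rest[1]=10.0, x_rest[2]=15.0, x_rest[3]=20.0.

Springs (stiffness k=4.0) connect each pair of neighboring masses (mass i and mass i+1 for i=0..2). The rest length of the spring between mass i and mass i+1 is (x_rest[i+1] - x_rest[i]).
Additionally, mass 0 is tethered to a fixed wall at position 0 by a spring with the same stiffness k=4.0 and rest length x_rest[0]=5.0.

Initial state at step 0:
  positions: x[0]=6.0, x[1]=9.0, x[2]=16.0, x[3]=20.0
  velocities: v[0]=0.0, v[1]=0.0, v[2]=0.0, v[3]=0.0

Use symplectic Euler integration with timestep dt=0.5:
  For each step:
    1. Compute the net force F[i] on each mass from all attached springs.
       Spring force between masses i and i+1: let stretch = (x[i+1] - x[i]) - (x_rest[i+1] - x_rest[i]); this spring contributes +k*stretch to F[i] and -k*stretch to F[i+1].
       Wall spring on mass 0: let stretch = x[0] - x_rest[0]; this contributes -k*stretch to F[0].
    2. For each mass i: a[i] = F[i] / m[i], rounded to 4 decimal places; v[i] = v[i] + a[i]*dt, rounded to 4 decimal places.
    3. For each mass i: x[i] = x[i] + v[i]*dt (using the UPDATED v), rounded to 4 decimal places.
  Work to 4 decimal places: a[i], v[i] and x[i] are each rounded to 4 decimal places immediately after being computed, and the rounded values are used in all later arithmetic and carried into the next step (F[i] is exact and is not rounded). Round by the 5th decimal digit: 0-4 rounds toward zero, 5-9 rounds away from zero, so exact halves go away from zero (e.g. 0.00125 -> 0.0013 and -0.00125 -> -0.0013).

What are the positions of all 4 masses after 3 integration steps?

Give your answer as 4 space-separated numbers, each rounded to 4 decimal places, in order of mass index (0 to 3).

Step 0: x=[6.0000 9.0000 16.0000 20.0000] v=[0.0000 0.0000 0.0000 0.0000]
Step 1: x=[3.0000 13.0000 13.0000 21.0000] v=[-6.0000 8.0000 -6.0000 2.0000]
Step 2: x=[7.0000 7.0000 18.0000 19.0000] v=[8.0000 -12.0000 10.0000 -4.0000]
Step 3: x=[4.0000 12.0000 13.0000 21.0000] v=[-6.0000 10.0000 -10.0000 4.0000]

Answer: 4.0000 12.0000 13.0000 21.0000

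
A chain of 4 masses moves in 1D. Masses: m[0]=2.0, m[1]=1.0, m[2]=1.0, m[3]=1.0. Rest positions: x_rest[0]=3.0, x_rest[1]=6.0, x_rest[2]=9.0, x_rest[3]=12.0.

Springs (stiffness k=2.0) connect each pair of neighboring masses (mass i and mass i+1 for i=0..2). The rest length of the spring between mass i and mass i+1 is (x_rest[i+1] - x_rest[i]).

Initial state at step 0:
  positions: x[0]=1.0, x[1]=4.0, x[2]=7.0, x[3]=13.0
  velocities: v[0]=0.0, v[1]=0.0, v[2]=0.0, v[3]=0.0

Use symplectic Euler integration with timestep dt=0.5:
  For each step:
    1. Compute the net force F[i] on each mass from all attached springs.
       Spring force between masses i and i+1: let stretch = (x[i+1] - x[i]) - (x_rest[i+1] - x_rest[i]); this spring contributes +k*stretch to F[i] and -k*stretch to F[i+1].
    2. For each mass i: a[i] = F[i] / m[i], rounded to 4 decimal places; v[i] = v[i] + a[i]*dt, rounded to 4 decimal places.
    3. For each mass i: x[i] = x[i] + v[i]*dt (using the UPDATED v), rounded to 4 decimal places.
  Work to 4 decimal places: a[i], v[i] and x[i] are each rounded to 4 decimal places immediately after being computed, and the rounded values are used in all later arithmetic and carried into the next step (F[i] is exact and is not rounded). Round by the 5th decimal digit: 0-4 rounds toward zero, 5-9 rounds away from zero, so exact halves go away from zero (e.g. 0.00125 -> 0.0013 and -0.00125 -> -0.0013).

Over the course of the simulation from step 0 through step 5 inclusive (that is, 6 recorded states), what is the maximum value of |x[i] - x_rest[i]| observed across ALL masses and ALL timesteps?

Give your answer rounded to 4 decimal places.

Step 0: x=[1.0000 4.0000 7.0000 13.0000] v=[0.0000 0.0000 0.0000 0.0000]
Step 1: x=[1.0000 4.0000 8.5000 11.5000] v=[0.0000 0.0000 3.0000 -3.0000]
Step 2: x=[1.0000 4.7500 9.2500 10.0000] v=[0.0000 1.5000 1.5000 -3.0000]
Step 3: x=[1.1875 5.8750 8.1250 9.6250] v=[0.3750 2.2500 -2.2500 -0.7500]
Step 4: x=[1.7969 5.7813 6.6250 10.0000] v=[1.2188 -0.1875 -3.0000 0.7500]
Step 5: x=[2.6524 4.1172 6.3907 10.1875] v=[1.7110 -3.3282 -0.4687 0.3750]
Max displacement = 2.6093

Answer: 2.6093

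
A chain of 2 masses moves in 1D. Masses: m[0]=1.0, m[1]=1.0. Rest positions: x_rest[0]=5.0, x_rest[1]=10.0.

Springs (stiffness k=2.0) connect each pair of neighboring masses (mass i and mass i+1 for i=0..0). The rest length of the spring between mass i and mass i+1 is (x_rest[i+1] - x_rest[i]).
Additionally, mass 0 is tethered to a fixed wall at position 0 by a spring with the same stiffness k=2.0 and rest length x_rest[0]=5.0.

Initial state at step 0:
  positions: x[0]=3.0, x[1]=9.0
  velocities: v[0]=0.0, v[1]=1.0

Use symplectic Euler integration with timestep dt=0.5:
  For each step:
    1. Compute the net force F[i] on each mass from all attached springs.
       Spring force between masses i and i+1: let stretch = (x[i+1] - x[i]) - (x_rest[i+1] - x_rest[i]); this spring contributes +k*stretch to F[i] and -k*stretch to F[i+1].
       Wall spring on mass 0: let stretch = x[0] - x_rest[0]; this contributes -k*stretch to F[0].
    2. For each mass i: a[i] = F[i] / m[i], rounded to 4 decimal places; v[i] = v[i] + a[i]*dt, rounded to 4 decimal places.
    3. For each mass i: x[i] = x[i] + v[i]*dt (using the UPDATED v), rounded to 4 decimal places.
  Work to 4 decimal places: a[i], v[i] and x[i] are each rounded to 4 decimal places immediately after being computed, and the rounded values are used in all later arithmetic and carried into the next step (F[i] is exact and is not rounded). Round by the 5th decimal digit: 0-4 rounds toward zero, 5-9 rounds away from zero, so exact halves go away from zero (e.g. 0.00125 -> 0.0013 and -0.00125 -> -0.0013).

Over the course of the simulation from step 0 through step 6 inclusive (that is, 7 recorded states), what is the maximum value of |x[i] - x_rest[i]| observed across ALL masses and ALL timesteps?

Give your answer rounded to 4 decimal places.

Step 0: x=[3.0000 9.0000] v=[0.0000 1.0000]
Step 1: x=[4.5000 9.0000] v=[3.0000 0.0000]
Step 2: x=[6.0000 9.2500] v=[3.0000 0.5000]
Step 3: x=[6.1250 10.3750] v=[0.2500 2.2500]
Step 4: x=[5.3125 11.8750] v=[-1.6250 3.0000]
Step 5: x=[5.1250 12.5938] v=[-0.3750 1.4375]
Step 6: x=[6.1094 12.0782] v=[1.9688 -1.0313]
Max displacement = 2.5938

Answer: 2.5938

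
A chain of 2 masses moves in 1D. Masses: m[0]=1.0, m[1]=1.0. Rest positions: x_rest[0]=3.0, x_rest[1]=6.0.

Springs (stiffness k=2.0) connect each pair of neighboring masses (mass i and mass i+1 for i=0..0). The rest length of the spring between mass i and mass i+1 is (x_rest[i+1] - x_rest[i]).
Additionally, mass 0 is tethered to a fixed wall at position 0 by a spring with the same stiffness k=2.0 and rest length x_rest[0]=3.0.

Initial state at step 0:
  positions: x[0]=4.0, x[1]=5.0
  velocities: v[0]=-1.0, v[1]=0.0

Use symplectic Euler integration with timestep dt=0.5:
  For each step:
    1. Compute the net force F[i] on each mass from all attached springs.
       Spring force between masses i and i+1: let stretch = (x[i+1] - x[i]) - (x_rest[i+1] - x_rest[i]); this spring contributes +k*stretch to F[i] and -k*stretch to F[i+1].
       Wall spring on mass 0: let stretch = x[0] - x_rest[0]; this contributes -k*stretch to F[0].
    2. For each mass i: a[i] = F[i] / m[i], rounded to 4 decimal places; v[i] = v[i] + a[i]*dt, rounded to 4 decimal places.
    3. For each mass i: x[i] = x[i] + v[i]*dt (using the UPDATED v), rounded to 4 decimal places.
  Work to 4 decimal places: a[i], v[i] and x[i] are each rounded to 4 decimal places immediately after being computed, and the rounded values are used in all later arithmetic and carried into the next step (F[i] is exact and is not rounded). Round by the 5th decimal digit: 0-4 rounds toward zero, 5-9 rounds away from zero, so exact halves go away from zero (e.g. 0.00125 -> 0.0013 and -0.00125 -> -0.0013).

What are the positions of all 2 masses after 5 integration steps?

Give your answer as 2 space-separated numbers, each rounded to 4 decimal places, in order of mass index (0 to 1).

Answer: 4.2500 4.9375

Derivation:
Step 0: x=[4.0000 5.0000] v=[-1.0000 0.0000]
Step 1: x=[2.0000 6.0000] v=[-4.0000 2.0000]
Step 2: x=[1.0000 6.5000] v=[-2.0000 1.0000]
Step 3: x=[2.2500 5.7500] v=[2.5000 -1.5000]
Step 4: x=[4.1250 4.7500] v=[3.7500 -2.0000]
Step 5: x=[4.2500 4.9375] v=[0.2500 0.3750]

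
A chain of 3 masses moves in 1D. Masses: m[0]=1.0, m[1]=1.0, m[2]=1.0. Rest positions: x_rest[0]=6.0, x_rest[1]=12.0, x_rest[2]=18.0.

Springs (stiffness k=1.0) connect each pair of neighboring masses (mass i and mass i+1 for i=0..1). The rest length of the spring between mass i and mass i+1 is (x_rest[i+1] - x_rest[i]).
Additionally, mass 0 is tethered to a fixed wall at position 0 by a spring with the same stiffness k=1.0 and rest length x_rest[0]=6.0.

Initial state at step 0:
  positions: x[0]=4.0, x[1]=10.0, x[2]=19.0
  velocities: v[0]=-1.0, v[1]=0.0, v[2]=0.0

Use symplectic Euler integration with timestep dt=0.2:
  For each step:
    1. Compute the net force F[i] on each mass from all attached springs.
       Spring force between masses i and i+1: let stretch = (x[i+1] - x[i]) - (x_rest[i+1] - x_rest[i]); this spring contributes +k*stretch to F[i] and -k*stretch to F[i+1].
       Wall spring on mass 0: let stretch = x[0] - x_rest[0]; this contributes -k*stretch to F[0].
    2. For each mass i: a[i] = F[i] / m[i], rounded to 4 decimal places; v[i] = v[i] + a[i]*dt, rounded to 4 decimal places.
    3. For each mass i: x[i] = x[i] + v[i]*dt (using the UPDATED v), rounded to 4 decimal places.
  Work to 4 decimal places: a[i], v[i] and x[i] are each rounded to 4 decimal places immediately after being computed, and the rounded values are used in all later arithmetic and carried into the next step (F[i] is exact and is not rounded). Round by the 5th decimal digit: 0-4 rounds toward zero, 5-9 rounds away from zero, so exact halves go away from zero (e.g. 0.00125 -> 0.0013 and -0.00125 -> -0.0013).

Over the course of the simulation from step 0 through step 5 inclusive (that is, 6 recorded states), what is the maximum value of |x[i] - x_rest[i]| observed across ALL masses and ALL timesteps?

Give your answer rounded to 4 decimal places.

Step 0: x=[4.0000 10.0000 19.0000] v=[-1.0000 0.0000 0.0000]
Step 1: x=[3.8800 10.1200 18.8800] v=[-0.6000 0.6000 -0.6000]
Step 2: x=[3.8544 10.3408 18.6496] v=[-0.1280 1.1040 -1.1520]
Step 3: x=[3.9341 10.6345 18.3268] v=[0.3984 1.4685 -1.6138]
Step 4: x=[4.1244 10.9679 17.9363] v=[0.9517 1.6669 -1.9523]
Step 5: x=[4.4235 11.3063 17.5071] v=[1.4955 1.6919 -2.1460]
Max displacement = 2.1456

Answer: 2.1456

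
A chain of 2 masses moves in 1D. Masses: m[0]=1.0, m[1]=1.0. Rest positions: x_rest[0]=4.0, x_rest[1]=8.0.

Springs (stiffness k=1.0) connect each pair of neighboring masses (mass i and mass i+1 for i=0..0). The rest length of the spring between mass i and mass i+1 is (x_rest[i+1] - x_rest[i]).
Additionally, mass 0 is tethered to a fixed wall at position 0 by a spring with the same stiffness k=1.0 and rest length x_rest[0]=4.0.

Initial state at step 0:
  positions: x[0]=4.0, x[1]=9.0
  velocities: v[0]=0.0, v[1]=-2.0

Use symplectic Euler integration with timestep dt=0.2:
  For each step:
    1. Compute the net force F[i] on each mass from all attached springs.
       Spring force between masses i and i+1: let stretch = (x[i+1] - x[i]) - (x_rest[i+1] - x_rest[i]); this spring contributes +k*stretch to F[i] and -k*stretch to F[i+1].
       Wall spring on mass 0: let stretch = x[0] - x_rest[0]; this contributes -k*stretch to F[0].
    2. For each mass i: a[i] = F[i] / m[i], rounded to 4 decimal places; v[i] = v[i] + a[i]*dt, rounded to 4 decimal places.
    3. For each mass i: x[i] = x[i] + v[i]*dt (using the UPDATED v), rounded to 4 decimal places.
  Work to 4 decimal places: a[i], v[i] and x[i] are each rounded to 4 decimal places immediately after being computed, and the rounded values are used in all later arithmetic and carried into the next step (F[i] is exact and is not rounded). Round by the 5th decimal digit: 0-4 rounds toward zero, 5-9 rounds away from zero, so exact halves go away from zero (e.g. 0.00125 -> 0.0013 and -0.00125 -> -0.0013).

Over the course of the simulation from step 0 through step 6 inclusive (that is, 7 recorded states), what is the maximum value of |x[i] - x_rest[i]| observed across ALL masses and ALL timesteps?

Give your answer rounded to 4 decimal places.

Step 0: x=[4.0000 9.0000] v=[0.0000 -2.0000]
Step 1: x=[4.0400 8.5600] v=[0.2000 -2.2000]
Step 2: x=[4.0992 8.0992] v=[0.2960 -2.3040]
Step 3: x=[4.1544 7.6384] v=[0.2762 -2.3040]
Step 4: x=[4.1828 7.1982] v=[0.1421 -2.2008]
Step 5: x=[4.1645 6.7974] v=[-0.0914 -2.0039]
Step 6: x=[4.0850 6.4513] v=[-0.3977 -1.7305]
Max displacement = 1.5487

Answer: 1.5487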